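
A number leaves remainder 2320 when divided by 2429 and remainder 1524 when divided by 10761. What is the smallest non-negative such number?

Write x = 2320 + 2429·k. Then 2429·k ≡ 1524 − 2320 ≡ 9965 (mod 10761).
Need 2429⁻¹ mod 10761. Extended Euclid on (10761, 2429):
10761 = 4×2429 + 1045
2429 = 2×1045 + 339
1045 = 3×339 + 28
339 = 12×28 + 3
28 = 9×3 + 1
3 = 3×1 + 0
Back-substitute:
1 = 28 − 9·3
1 = −9·339 + 109·28
1 = 109·1045 − 336·339
1 = −336·2429 + 781·1045
1 = 781·10761 − 3460·2429
2429⁻¹ ≡ 7301 (mod 10761), so k ≡ 7301·9965 ≡ 10105 (mod 10761).
x = 2320 + 2429·10105 = 24547365.

24547365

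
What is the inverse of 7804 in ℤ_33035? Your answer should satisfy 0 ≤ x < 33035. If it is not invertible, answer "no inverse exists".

10824

Apply the Euclidean algorithm to 33035 and 7804:
33035 = 4·7804 + 1819
7804 = 4·1819 + 528
1819 = 3·528 + 235
528 = 2·235 + 58
235 = 4·58 + 3
58 = 19·3 + 1
3 = 3·1 + 0
The gcd is 1. Working backward:
1 = 58 − 19·3
1 = −19·235 + 77·58
1 = 77·528 − 173·235
1 = −173·1819 + 596·528
1 = 596·7804 − 2557·1819
1 = −2557·33035 + 10824·7804
So 7804·10824 ≡ 1 (mod 33035).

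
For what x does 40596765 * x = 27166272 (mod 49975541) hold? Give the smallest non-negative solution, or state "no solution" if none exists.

no solution

gcd(40596765, 49975541):
49975541 = 1*40596765 + 9378776
40596765 = 4*9378776 + 3081661
9378776 = 3*3081661 + 133793
3081661 = 23*133793 + 4422
133793 = 30*4422 + 1133
4422 = 3*1133 + 1023
1133 = 1*1023 + 110
1023 = 9*110 + 33
110 = 3*33 + 11
33 = 3*11 + 0
gcd = 11, but 11 ∤ 27166272, so the congruence has no solution.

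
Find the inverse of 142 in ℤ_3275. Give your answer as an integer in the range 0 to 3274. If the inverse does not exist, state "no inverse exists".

1453

Extended Euclidean algorithm:
3275 = 23·142 + 9
142 = 15·9 + 7
9 = 1·7 + 2
7 = 3·2 + 1
2 = 2·1 + 0
The gcd is 1. Working backward:
1 = 7 − 3·2
1 = −3·9 + 4·7
1 = 4·142 − 63·9
1 = −63·3275 + 1453·142
So 142·1453 ≡ 1 (mod 3275).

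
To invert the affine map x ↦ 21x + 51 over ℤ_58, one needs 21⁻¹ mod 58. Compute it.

47

Extended Euclidean algorithm:
58 = 2×21 + 16
21 = 1×16 + 5
16 = 3×5 + 1
5 = 5×1 + 0
Since gcd(21, 58) = 1, back-substitute to write 1 as a combination:
1 = 16 − 3·5
1 = −3·21 + 4·16
1 = 4·58 − 11·21
So 21·(-11) ≡ 1 (mod 58), and -11 ≡ 47 (mod 58).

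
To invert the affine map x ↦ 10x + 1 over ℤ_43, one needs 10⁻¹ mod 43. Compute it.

13

gcd(43, 10) by repeated division:
43 = 4×10 + 3
10 = 3×3 + 1
3 = 3×1 + 0
Since gcd(10, 43) = 1, back-substitute to write 1 as a combination:
1 = 10 − 3·3
1 = −3·43 + 13·10
So 10·13 ≡ 1 (mod 43).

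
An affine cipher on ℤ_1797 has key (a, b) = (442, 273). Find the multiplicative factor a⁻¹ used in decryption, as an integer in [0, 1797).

1549

Extended Euclidean algorithm:
1797 = 4*442 + 29
442 = 15*29 + 7
29 = 4*7 + 1
7 = 7*1 + 0
gcd = 1, so the inverse exists. Back-substitute:
1 = 29 − 4·7
1 = −4·442 + 61·29
1 = 61·1797 − 248·442
Hence 442⁻¹ ≡ -248 ≡ 1549 (mod 1797).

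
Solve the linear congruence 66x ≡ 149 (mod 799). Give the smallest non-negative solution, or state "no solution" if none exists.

87

First find gcd(66, 799):
799 = 12·66 + 7
66 = 9·7 + 3
7 = 2·3 + 1
3 = 3·1 + 0
gcd = 1, so a unique solution mod 799 exists.
Back-substitute for the Bézout coefficients:
1 = 7 − 2·3
1 = −2·66 + 19·7
1 = 19·799 − 230·66
So 66·(-230) ≡ 1 (mod 799), giving 66⁻¹ ≡ 569.
x ≡ 66⁻¹·149 ≡ 569·149 ≡ 87 (mod 799).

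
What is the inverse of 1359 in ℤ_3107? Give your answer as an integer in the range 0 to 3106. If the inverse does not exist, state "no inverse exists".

1861

Extended Euclidean algorithm:
3107 = 2×1359 + 389
1359 = 3×389 + 192
389 = 2×192 + 5
192 = 38×5 + 2
5 = 2×2 + 1
2 = 2×1 + 0
Since gcd(1359, 3107) = 1, back-substitute to write 1 as a combination:
1 = 5 − 2·2
1 = −2·192 + 77·5
1 = 77·389 − 156·192
1 = −156·1359 + 545·389
1 = 545·3107 − 1246·1359
Hence 1359⁻¹ ≡ -1246 ≡ 1861 (mod 3107).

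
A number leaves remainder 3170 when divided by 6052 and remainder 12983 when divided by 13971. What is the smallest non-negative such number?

Write x = 3170 + 6052·k. Then 6052·k ≡ 12983 − 3170 ≡ 9813 (mod 13971).
Need 6052⁻¹ mod 13971. Extended Euclid on (13971, 6052):
13971 = 2·6052 + 1867
6052 = 3·1867 + 451
1867 = 4·451 + 63
451 = 7·63 + 10
63 = 6·10 + 3
10 = 3·3 + 1
3 = 3·1 + 0
Back-substitute:
1 = 10 − 3·3
1 = −3·63 + 19·10
1 = 19·451 − 136·63
1 = −136·1867 + 563·451
1 = 563·6052 − 1825·1867
1 = −1825·13971 + 4213·6052
6052⁻¹ ≡ 4213 (mod 13971), so k ≡ 4213·9813 ≡ 1980 (mod 13971).
x = 3170 + 6052·1980 = 11986130.

11986130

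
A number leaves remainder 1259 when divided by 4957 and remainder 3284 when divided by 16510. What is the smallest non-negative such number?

53660784

Write x = 1259 + 4957·k. Then 4957·k ≡ 3284 − 1259 ≡ 2025 (mod 16510).
Need 4957⁻¹ mod 16510. Extended Euclid on (16510, 4957):
16510 = 3×4957 + 1639
4957 = 3×1639 + 40
1639 = 40×40 + 39
40 = 1×39 + 1
39 = 39×1 + 0
Back-substitute:
1 = 40 − 39
1 = −1639 + 41·40
1 = 41·4957 − 124·1639
1 = −124·16510 + 413·4957
4957⁻¹ ≡ 413 (mod 16510), so k ≡ 413·2025 ≡ 10825 (mod 16510).
x = 1259 + 4957·10825 = 53660784.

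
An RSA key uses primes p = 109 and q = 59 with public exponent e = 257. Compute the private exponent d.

4241

φ(n) = (p−1)(q−1) = 108·58 = 6264.
Need d with 257·d ≡ 1 (mod 6264). Apply the extended Euclidean algorithm:
6264 = 24×257 + 96
257 = 2×96 + 65
96 = 1×65 + 31
65 = 2×31 + 3
31 = 10×3 + 1
3 = 3×1 + 0
Back-substitute:
1 = 31 − 10·3
1 = −10·65 + 21·31
1 = 21·96 − 31·65
1 = −31·257 + 83·96
1 = 83·6264 − 2023·257
So 257·(-2023) ≡ 1 (mod 6264), hence d ≡ -2023 ≡ 4241 (mod 6264).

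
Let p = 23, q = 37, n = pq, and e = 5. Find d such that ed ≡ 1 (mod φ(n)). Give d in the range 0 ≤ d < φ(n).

317

φ(n) = (p−1)(q−1) = 22·36 = 792.
Need d with 5·d ≡ 1 (mod 792). Apply the extended Euclidean algorithm:
792 = 158×5 + 2
5 = 2×2 + 1
2 = 2×1 + 0
Back-substitute:
1 = 5 − 2·2
1 = −2·792 + 317·5
So 5·317 ≡ 1 (mod 792), hence d = 317.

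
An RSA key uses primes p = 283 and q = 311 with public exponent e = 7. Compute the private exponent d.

62443

φ(n) = (p−1)(q−1) = 282·310 = 87420.
Need d with 7·d ≡ 1 (mod 87420). Apply the extended Euclidean algorithm:
87420 = 12488×7 + 4
7 = 1×4 + 3
4 = 1×3 + 1
3 = 3×1 + 0
Back-substitute:
1 = 4 − 3
1 = −7 + 2·4
1 = 2·87420 − 24977·7
So 7·(-24977) ≡ 1 (mod 87420), hence d ≡ -24977 ≡ 62443 (mod 87420).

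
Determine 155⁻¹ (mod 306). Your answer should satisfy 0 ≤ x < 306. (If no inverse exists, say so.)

77

gcd(306, 155) by repeated division:
306 = 1×155 + 151
155 = 1×151 + 4
151 = 37×4 + 3
4 = 1×3 + 1
3 = 3×1 + 0
The gcd is 1. Working backward:
1 = 4 − 3
1 = −151 + 38·4
1 = 38·155 − 39·151
1 = −39·306 + 77·155
So 155·77 ≡ 1 (mod 306).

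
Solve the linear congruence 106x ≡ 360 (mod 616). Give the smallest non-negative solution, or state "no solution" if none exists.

108

First find gcd(106, 616):
616 = 5·106 + 86
106 = 1·86 + 20
86 = 4·20 + 6
20 = 3·6 + 2
6 = 3·2 + 0
gcd = 2 and 2 | 360, so solutions exist. Divide through by 2: 53x ≡ 180 (mod 308).
Now find 53⁻¹ mod 308:
308 = 5*53 + 43
53 = 1*43 + 10
43 = 4*10 + 3
10 = 3*3 + 1
3 = 3*1 + 0
Back-substitute:
1 = 10 − 3·3
1 = −3·43 + 13·10
1 = 13·53 − 16·43
1 = −16·308 + 93·53
So 53⁻¹ ≡ 93 (mod 308).
Then x ≡ 93·180 ≡ 108 (mod 308); the smallest non-negative solution is x = 108.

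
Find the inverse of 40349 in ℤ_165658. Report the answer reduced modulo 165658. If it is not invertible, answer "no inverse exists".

Run Euclid on (165658, 40349):
165658 = 4·40349 + 4262
40349 = 9·4262 + 1991
4262 = 2·1991 + 280
1991 = 7·280 + 31
280 = 9·31 + 1
31 = 31·1 + 0
Since gcd(40349, 165658) = 1, back-substitute to write 1 as a combination:
1 = 280 − 9·31
1 = −9·1991 + 64·280
1 = 64·4262 − 137·1991
1 = −137·40349 + 1297·4262
1 = 1297·165658 − 5325·40349
Hence 40349⁻¹ ≡ -5325 ≡ 160333 (mod 165658).

160333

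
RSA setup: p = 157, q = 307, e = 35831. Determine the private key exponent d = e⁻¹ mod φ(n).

11111

φ(n) = (p−1)(q−1) = 156·306 = 47736.
Need d with 35831·d ≡ 1 (mod 47736). Apply the extended Euclidean algorithm:
47736 = 1*35831 + 11905
35831 = 3*11905 + 116
11905 = 102*116 + 73
116 = 1*73 + 43
73 = 1*43 + 30
43 = 1*30 + 13
30 = 2*13 + 4
13 = 3*4 + 1
4 = 4*1 + 0
Back-substitute:
1 = 13 − 3·4
1 = −3·30 + 7·13
1 = 7·43 − 10·30
1 = −10·73 + 17·43
1 = 17·116 − 27·73
1 = −27·11905 + 2771·116
1 = 2771·35831 − 8340·11905
1 = −8340·47736 + 11111·35831
So 35831·11111 ≡ 1 (mod 47736), hence d = 11111.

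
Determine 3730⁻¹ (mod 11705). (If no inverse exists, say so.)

no inverse exists

Euclidean algorithm on 11705, 3730:
11705 = 3*3730 + 515
3730 = 7*515 + 125
515 = 4*125 + 15
125 = 8*15 + 5
15 = 3*5 + 0
Since gcd = 5 > 1, 3730 is not a unit mod 11705.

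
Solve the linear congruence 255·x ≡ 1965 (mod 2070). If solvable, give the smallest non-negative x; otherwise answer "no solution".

97

First find gcd(255, 2070):
2070 = 8×255 + 30
255 = 8×30 + 15
30 = 2×15 + 0
gcd = 15 and 15 | 1965, so solutions exist. Divide through by 15: 17x ≡ 131 (mod 138).
Now find 17⁻¹ mod 138:
138 = 8*17 + 2
17 = 8*2 + 1
2 = 2*1 + 0
Back-substitute:
1 = 17 − 8·2
1 = −8·138 + 65·17
So 17⁻¹ ≡ 65 (mod 138).
Then x ≡ 65·131 ≡ 97 (mod 138); the smallest non-negative solution is x = 97.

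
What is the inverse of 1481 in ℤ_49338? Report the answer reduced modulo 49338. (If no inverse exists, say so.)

Extended Euclidean algorithm:
49338 = 33*1481 + 465
1481 = 3*465 + 86
465 = 5*86 + 35
86 = 2*35 + 16
35 = 2*16 + 3
16 = 5*3 + 1
3 = 3*1 + 0
The gcd is 1. Working backward:
1 = 16 − 5·3
1 = −5·35 + 11·16
1 = 11·86 − 27·35
1 = −27·465 + 146·86
1 = 146·1481 − 465·465
1 = −465·49338 + 15491·1481
So 1481·15491 ≡ 1 (mod 49338).

15491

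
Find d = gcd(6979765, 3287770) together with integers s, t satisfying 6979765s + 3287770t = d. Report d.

5

Euclidean algorithm:
6979765 = 2×3287770 + 404225
3287770 = 8×404225 + 53970
404225 = 7×53970 + 26435
53970 = 2×26435 + 1100
26435 = 24×1100 + 35
1100 = 31×35 + 15
35 = 2×15 + 5
15 = 3×5 + 0
gcd(6979765, 3287770) = 5.
Express as a combination:
5 = 35 − 2·15
5 = −2·1100 + 63·35
5 = 63·26435 − 1514·1100
5 = −1514·53970 + 3091·26435
5 = 3091·404225 − 23151·53970
5 = −23151·3287770 + 188299·404225
5 = 188299·6979765 − 399749·3287770
So 5 = (188299)·6979765 + (-399749)·3287770.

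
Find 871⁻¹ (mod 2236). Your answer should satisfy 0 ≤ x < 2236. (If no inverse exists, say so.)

Compute gcd(871, 2236):
2236 = 2·871 + 494
871 = 1·494 + 377
494 = 1·377 + 117
377 = 3·117 + 26
117 = 4·26 + 13
26 = 2·13 + 0
Since gcd = 13 > 1, 871 is not a unit mod 2236.

no inverse exists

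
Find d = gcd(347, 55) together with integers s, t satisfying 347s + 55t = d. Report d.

Apply Euclid's algorithm to 347 and 55:
347 = 6*55 + 17
55 = 3*17 + 4
17 = 4*4 + 1
4 = 4*1 + 0
gcd(347, 55) = 1.
Back-substituting:
1 = 17 − 4·4
1 = −4·55 + 13·17
1 = 13·347 − 82·55
So 1 = (13)·347 + (-82)·55.

1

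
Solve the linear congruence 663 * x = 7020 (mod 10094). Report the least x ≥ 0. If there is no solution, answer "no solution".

6542

First find gcd(663, 10094):
10094 = 15×663 + 149
663 = 4×149 + 67
149 = 2×67 + 15
67 = 4×15 + 7
15 = 2×7 + 1
7 = 7×1 + 0
gcd = 1, so a unique solution mod 10094 exists.
Back-substitute for the Bézout coefficients:
1 = 15 − 2·7
1 = −2·67 + 9·15
1 = 9·149 − 20·67
1 = −20·663 + 89·149
1 = 89·10094 − 1355·663
So 663·(-1355) ≡ 1 (mod 10094), giving 663⁻¹ ≡ 8739.
x ≡ 663⁻¹·7020 ≡ 8739·7020 ≡ 6542 (mod 10094).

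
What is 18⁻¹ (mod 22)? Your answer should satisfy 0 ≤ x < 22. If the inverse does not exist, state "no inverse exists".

no inverse exists

Euclidean algorithm on 22, 18:
22 = 1·18 + 4
18 = 4·4 + 2
4 = 2·2 + 0
Since gcd = 2 > 1, 18 is not a unit mod 22.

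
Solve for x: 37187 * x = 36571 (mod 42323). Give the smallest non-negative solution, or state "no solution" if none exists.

12197

First find gcd(37187, 42323):
42323 = 1×37187 + 5136
37187 = 7×5136 + 1235
5136 = 4×1235 + 196
1235 = 6×196 + 59
196 = 3×59 + 19
59 = 3×19 + 2
19 = 9×2 + 1
2 = 2×1 + 0
gcd = 1, so a unique solution mod 42323 exists.
Back-substitute for the Bézout coefficients:
1 = 19 − 9·2
1 = −9·59 + 28·19
1 = 28·196 − 93·59
1 = −93·1235 + 586·196
1 = 586·5136 − 2437·1235
1 = −2437·37187 + 17645·5136
1 = 17645·42323 − 20082·37187
So 37187·(-20082) ≡ 1 (mod 42323), giving 37187⁻¹ ≡ 22241.
x ≡ 37187⁻¹·36571 ≡ 22241·36571 ≡ 12197 (mod 42323).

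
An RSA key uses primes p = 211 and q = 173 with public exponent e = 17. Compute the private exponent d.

14873

φ(n) = (p−1)(q−1) = 210·172 = 36120.
Need d with 17·d ≡ 1 (mod 36120). Apply the extended Euclidean algorithm:
36120 = 2124*17 + 12
17 = 1*12 + 5
12 = 2*5 + 2
5 = 2*2 + 1
2 = 2*1 + 0
Back-substitute:
1 = 5 − 2·2
1 = −2·12 + 5·5
1 = 5·17 − 7·12
1 = −7·36120 + 14873·17
So 17·14873 ≡ 1 (mod 36120), hence d = 14873.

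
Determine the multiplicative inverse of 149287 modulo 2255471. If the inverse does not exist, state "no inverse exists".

Extended Euclidean algorithm:
2255471 = 15×149287 + 16166
149287 = 9×16166 + 3793
16166 = 4×3793 + 994
3793 = 3×994 + 811
994 = 1×811 + 183
811 = 4×183 + 79
183 = 2×79 + 25
79 = 3×25 + 4
25 = 6×4 + 1
4 = 4×1 + 0
gcd = 1, so the inverse exists. Back-substitute:
1 = 25 − 6·4
1 = −6·79 + 19·25
1 = 19·183 − 44·79
1 = −44·811 + 195·183
1 = 195·994 − 239·811
1 = −239·3793 + 912·994
1 = 912·16166 − 3887·3793
1 = −3887·149287 + 35895·16166
1 = 35895·2255471 − 542312·149287
Thus 149287·(-542312) ≡ 1 (mod 2255471); reducing, -542312 mod 2255471 = 1713159.

1713159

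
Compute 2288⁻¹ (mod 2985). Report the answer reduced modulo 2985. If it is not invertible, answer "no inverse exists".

Run Euclid on (2985, 2288):
2985 = 1·2288 + 697
2288 = 3·697 + 197
697 = 3·197 + 106
197 = 1·106 + 91
106 = 1·91 + 15
91 = 6·15 + 1
15 = 15·1 + 0
The gcd is 1. Working backward:
1 = 91 − 6·15
1 = −6·106 + 7·91
1 = 7·197 − 13·106
1 = −13·697 + 46·197
1 = 46·2288 − 151·697
1 = −151·2985 + 197·2288
So 2288·197 ≡ 1 (mod 2985).

197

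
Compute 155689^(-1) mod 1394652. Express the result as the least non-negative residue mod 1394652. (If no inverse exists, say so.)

1169557

Run Euclid on (1394652, 155689):
1394652 = 8·155689 + 149140
155689 = 1·149140 + 6549
149140 = 22·6549 + 5062
6549 = 1·5062 + 1487
5062 = 3·1487 + 601
1487 = 2·601 + 285
601 = 2·285 + 31
285 = 9·31 + 6
31 = 5·6 + 1
6 = 6·1 + 0
Since gcd(155689, 1394652) = 1, back-substitute to write 1 as a combination:
1 = 31 − 5·6
1 = −5·285 + 46·31
1 = 46·601 − 97·285
1 = −97·1487 + 240·601
1 = 240·5062 − 817·1487
1 = −817·6549 + 1057·5062
1 = 1057·149140 − 24071·6549
1 = −24071·155689 + 25128·149140
1 = 25128·1394652 − 225095·155689
Thus 155689·(-225095) ≡ 1 (mod 1394652); reducing, -225095 mod 1394652 = 1169557.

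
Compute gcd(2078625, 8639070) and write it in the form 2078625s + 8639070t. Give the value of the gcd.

Apply Euclid's algorithm to 8639070 and 2078625:
8639070 = 4·2078625 + 324570
2078625 = 6·324570 + 131205
324570 = 2·131205 + 62160
131205 = 2·62160 + 6885
62160 = 9·6885 + 195
6885 = 35·195 + 60
195 = 3·60 + 15
60 = 4·15 + 0
gcd(2078625, 8639070) = 15.
Working backward:
15 = 195 − 3·60
15 = −3·6885 + 106·195
15 = 106·62160 − 957·6885
15 = −957·131205 + 2020·62160
15 = 2020·324570 − 4997·131205
15 = −4997·2078625 + 32002·324570
15 = 32002·8639070 − 133005·2078625
So 15 = (32002)·8639070 + (-133005)·2078625.

15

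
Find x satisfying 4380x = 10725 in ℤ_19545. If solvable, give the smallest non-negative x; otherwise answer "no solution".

944

First find gcd(4380, 19545):
19545 = 4×4380 + 2025
4380 = 2×2025 + 330
2025 = 6×330 + 45
330 = 7×45 + 15
45 = 3×15 + 0
gcd = 15 and 15 | 10725, so solutions exist. Divide through by 15: 292x ≡ 715 (mod 1303).
Now find 292⁻¹ mod 1303:
1303 = 4*292 + 135
292 = 2*135 + 22
135 = 6*22 + 3
22 = 7*3 + 1
3 = 3*1 + 0
Back-substitute:
1 = 22 − 7·3
1 = −7·135 + 43·22
1 = 43·292 − 93·135
1 = −93·1303 + 415·292
So 292⁻¹ ≡ 415 (mod 1303).
Then x ≡ 415·715 ≡ 944 (mod 1303); the smallest non-negative solution is x = 944.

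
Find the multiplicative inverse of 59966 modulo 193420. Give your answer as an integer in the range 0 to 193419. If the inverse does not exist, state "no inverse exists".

no inverse exists

Euclidean algorithm on 193420, 59966:
193420 = 3·59966 + 13522
59966 = 4·13522 + 5878
13522 = 2·5878 + 1766
5878 = 3·1766 + 580
1766 = 3·580 + 26
580 = 22·26 + 8
26 = 3·8 + 2
8 = 4·2 + 0
gcd(59966, 193420) = 2 ≠ 1, so 59966 has no multiplicative inverse modulo 193420.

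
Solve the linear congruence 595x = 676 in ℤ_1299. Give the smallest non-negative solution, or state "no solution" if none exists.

First find gcd(595, 1299):
1299 = 2×595 + 109
595 = 5×109 + 50
109 = 2×50 + 9
50 = 5×9 + 5
9 = 1×5 + 4
5 = 1×4 + 1
4 = 4×1 + 0
gcd = 1, so a unique solution mod 1299 exists.
Back-substitute for the Bézout coefficients:
1 = 5 − 4
1 = −9 + 2·5
1 = 2·50 − 11·9
1 = −11·109 + 24·50
1 = 24·595 − 131·109
1 = −131·1299 + 286·595
So 595·(286) ≡ 1 (mod 1299), giving 595⁻¹ ≡ 286.
x ≡ 595⁻¹·676 ≡ 286·676 ≡ 1084 (mod 1299).

1084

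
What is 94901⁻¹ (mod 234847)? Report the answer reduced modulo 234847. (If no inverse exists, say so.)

129798

Run Euclid on (234847, 94901):
234847 = 2·94901 + 45045
94901 = 2·45045 + 4811
45045 = 9·4811 + 1746
4811 = 2·1746 + 1319
1746 = 1·1319 + 427
1319 = 3·427 + 38
427 = 11·38 + 9
38 = 4·9 + 2
9 = 4·2 + 1
2 = 2·1 + 0
Since gcd(94901, 234847) = 1, back-substitute to write 1 as a combination:
1 = 9 − 4·2
1 = −4·38 + 17·9
1 = 17·427 − 191·38
1 = −191·1319 + 590·427
1 = 590·1746 − 781·1319
1 = −781·4811 + 2152·1746
1 = 2152·45045 − 20149·4811
1 = −20149·94901 + 42450·45045
1 = 42450·234847 − 105049·94901
Hence 94901⁻¹ ≡ -105049 ≡ 129798 (mod 234847).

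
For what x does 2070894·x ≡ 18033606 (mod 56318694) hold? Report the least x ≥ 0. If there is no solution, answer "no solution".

3583622

First find gcd(2070894, 56318694):
56318694 = 27*2070894 + 404556
2070894 = 5*404556 + 48114
404556 = 8*48114 + 19644
48114 = 2*19644 + 8826
19644 = 2*8826 + 1992
8826 = 4*1992 + 858
1992 = 2*858 + 276
858 = 3*276 + 30
276 = 9*30 + 6
30 = 5*6 + 0
gcd = 6 and 6 | 18033606, so solutions exist. Divide through by 6: 345149x ≡ 3005601 (mod 9386449).
Now find 345149⁻¹ mod 9386449:
9386449 = 27·345149 + 67426
345149 = 5·67426 + 8019
67426 = 8·8019 + 3274
8019 = 2·3274 + 1471
3274 = 2·1471 + 332
1471 = 4·332 + 143
332 = 2·143 + 46
143 = 3·46 + 5
46 = 9·5 + 1
5 = 5·1 + 0
Back-substitute:
1 = 46 − 9·5
1 = −9·143 + 28·46
1 = 28·332 − 65·143
1 = −65·1471 + 288·332
1 = 288·3274 − 641·1471
1 = −641·8019 + 1570·3274
1 = 1570·67426 − 13201·8019
1 = −13201·345149 + 67575·67426
1 = 67575·9386449 − 1837726·345149
So 345149·(-1837726) ≡ 1 (mod 9386449), i.e. 345149⁻¹ ≡ 7548723.
Then x ≡ 7548723·3005601 ≡ 3583622 (mod 9386449); the smallest non-negative solution is x = 3583622.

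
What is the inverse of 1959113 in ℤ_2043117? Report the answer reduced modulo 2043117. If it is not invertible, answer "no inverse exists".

1817339

Apply the Euclidean algorithm to 2043117 and 1959113:
2043117 = 1×1959113 + 84004
1959113 = 23×84004 + 27021
84004 = 3×27021 + 2941
27021 = 9×2941 + 552
2941 = 5×552 + 181
552 = 3×181 + 9
181 = 20×9 + 1
9 = 9×1 + 0
Since gcd(1959113, 2043117) = 1, back-substitute to write 1 as a combination:
1 = 181 − 20·9
1 = −20·552 + 61·181
1 = 61·2941 − 325·552
1 = −325·27021 + 2986·2941
1 = 2986·84004 − 9283·27021
1 = −9283·1959113 + 216495·84004
1 = 216495·2043117 − 225778·1959113
So 1959113·(-225778) ≡ 1 (mod 2043117), and -225778 ≡ 1817339 (mod 2043117).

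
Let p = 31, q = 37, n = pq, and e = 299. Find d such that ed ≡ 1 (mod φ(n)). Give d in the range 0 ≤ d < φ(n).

φ(n) = (p−1)(q−1) = 30·36 = 1080.
Need d with 299·d ≡ 1 (mod 1080). Apply the extended Euclidean algorithm:
1080 = 3*299 + 183
299 = 1*183 + 116
183 = 1*116 + 67
116 = 1*67 + 49
67 = 1*49 + 18
49 = 2*18 + 13
18 = 1*13 + 5
13 = 2*5 + 3
5 = 1*3 + 2
3 = 1*2 + 1
2 = 2*1 + 0
Back-substitute:
1 = 3 − 2
1 = −5 + 2·3
1 = 2·13 − 5·5
1 = −5·18 + 7·13
1 = 7·49 − 19·18
1 = −19·67 + 26·49
1 = 26·116 − 45·67
1 = −45·183 + 71·116
1 = 71·299 − 116·183
1 = −116·1080 + 419·299
So 299·419 ≡ 1 (mod 1080), hence d = 419.

419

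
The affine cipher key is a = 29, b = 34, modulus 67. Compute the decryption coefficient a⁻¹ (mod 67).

Extended Euclidean algorithm:
67 = 2*29 + 9
29 = 3*9 + 2
9 = 4*2 + 1
2 = 2*1 + 0
gcd = 1, so the inverse exists. Back-substitute:
1 = 9 − 4·2
1 = −4·29 + 13·9
1 = 13·67 − 30·29
Thus 29·(-30) ≡ 1 (mod 67); reducing, -30 mod 67 = 37.

37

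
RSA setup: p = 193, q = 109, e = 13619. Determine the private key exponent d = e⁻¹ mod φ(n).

φ(n) = (p−1)(q−1) = 192·108 = 20736.
Need d with 13619·d ≡ 1 (mod 20736). Apply the extended Euclidean algorithm:
20736 = 1·13619 + 7117
13619 = 1·7117 + 6502
7117 = 1·6502 + 615
6502 = 10·615 + 352
615 = 1·352 + 263
352 = 1·263 + 89
263 = 2·89 + 85
89 = 1·85 + 4
85 = 21·4 + 1
4 = 4·1 + 0
Back-substitute:
1 = 85 − 21·4
1 = −21·89 + 22·85
1 = 22·263 − 65·89
1 = −65·352 + 87·263
1 = 87·615 − 152·352
1 = −152·6502 + 1607·615
1 = 1607·7117 − 1759·6502
1 = −1759·13619 + 3366·7117
1 = 3366·20736 − 5125·13619
So 13619·(-5125) ≡ 1 (mod 20736), hence d ≡ -5125 ≡ 15611 (mod 20736).

15611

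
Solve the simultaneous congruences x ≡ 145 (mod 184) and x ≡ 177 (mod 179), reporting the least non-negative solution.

14497

Write x = 145 + 184·k. Then 184·k ≡ 177 − 145 ≡ 32 (mod 179).
Need 184⁻¹ mod 179. Extended Euclid on (179, 5):
179 = 35*5 + 4
5 = 1*4 + 1
4 = 4*1 + 0
Back-substitute:
1 = 5 − 4
1 = −179 + 36·5
184⁻¹ ≡ 36 (mod 179), so k ≡ 36·32 ≡ 78 (mod 179).
x = 145 + 184·78 = 14497.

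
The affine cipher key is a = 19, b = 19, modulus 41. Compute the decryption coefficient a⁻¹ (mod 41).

Apply the Euclidean algorithm to 41 and 19:
41 = 2·19 + 3
19 = 6·3 + 1
3 = 3·1 + 0
Since gcd(19, 41) = 1, back-substitute to write 1 as a combination:
1 = 19 − 6·3
1 = −6·41 + 13·19
So 19·13 ≡ 1 (mod 41).

13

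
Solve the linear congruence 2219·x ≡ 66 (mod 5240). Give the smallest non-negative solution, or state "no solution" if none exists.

614

First find gcd(2219, 5240):
5240 = 2*2219 + 802
2219 = 2*802 + 615
802 = 1*615 + 187
615 = 3*187 + 54
187 = 3*54 + 25
54 = 2*25 + 4
25 = 6*4 + 1
4 = 4*1 + 0
gcd = 1, so a unique solution mod 5240 exists.
Back-substitute for the Bézout coefficients:
1 = 25 − 6·4
1 = −6·54 + 13·25
1 = 13·187 − 45·54
1 = −45·615 + 148·187
1 = 148·802 − 193·615
1 = −193·2219 + 534·802
1 = 534·5240 − 1261·2219
So 2219·(-1261) ≡ 1 (mod 5240), giving 2219⁻¹ ≡ 3979.
x ≡ 2219⁻¹·66 ≡ 3979·66 ≡ 614 (mod 5240).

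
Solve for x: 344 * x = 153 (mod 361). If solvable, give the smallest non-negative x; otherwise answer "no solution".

First find gcd(344, 361):
361 = 1*344 + 17
344 = 20*17 + 4
17 = 4*4 + 1
4 = 4*1 + 0
gcd = 1, so a unique solution mod 361 exists.
Back-substitute for the Bézout coefficients:
1 = 17 − 4·4
1 = −4·344 + 81·17
1 = 81·361 − 85·344
So 344·(-85) ≡ 1 (mod 361), giving 344⁻¹ ≡ 276.
x ≡ 344⁻¹·153 ≡ 276·153 ≡ 352 (mod 361).

352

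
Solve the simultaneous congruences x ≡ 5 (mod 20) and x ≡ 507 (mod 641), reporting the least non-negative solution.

12045

Write x = 5 + 20·k. Then 20·k ≡ 507 − 5 ≡ 502 (mod 641).
Need 20⁻¹ mod 641. Extended Euclid on (641, 20):
641 = 32*20 + 1
20 = 20*1 + 0
Back-substitute:
1 = 641 − 32·20
20⁻¹ ≡ 609 (mod 641), so k ≡ 609·502 ≡ 602 (mod 641).
x = 5 + 20·602 = 12045.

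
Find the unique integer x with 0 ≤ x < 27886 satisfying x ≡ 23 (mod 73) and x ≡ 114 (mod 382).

11192

Write x = 23 + 73·k. Then 73·k ≡ 114 − 23 ≡ 91 (mod 382).
Need 73⁻¹ mod 382. Extended Euclid on (382, 73):
382 = 5×73 + 17
73 = 4×17 + 5
17 = 3×5 + 2
5 = 2×2 + 1
2 = 2×1 + 0
Back-substitute:
1 = 5 − 2·2
1 = −2·17 + 7·5
1 = 7·73 − 30·17
1 = −30·382 + 157·73
73⁻¹ ≡ 157 (mod 382), so k ≡ 157·91 ≡ 153 (mod 382).
x = 23 + 73·153 = 11192.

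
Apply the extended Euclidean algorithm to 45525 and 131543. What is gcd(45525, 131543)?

1

Repeated division:
131543 = 2·45525 + 40493
45525 = 1·40493 + 5032
40493 = 8·5032 + 237
5032 = 21·237 + 55
237 = 4·55 + 17
55 = 3·17 + 4
17 = 4·4 + 1
4 = 4·1 + 0
gcd(45525, 131543) = 1.
Back-substituting:
1 = 17 − 4·4
1 = −4·55 + 13·17
1 = 13·237 − 56·55
1 = −56·5032 + 1189·237
1 = 1189·40493 − 9568·5032
1 = −9568·45525 + 10757·40493
1 = 10757·131543 − 31082·45525
So 1 = (10757)·131543 + (-31082)·45525.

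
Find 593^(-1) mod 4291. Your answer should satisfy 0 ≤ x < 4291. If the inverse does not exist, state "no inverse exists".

Run Euclid on (4291, 593):
4291 = 7×593 + 140
593 = 4×140 + 33
140 = 4×33 + 8
33 = 4×8 + 1
8 = 8×1 + 0
Since gcd(593, 4291) = 1, back-substitute to write 1 as a combination:
1 = 33 − 4·8
1 = −4·140 + 17·33
1 = 17·593 − 72·140
1 = −72·4291 + 521·593
So 593·521 ≡ 1 (mod 4291).

521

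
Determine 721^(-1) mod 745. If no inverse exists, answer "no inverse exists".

Apply the Euclidean algorithm to 745 and 721:
745 = 1*721 + 24
721 = 30*24 + 1
24 = 24*1 + 0
Since gcd(721, 745) = 1, back-substitute to write 1 as a combination:
1 = 721 − 30·24
1 = −30·745 + 31·721
So 721·31 ≡ 1 (mod 745).

31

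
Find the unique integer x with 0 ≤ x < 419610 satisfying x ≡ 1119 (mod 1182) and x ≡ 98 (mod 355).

381723

Write x = 1119 + 1182·k. Then 1182·k ≡ 98 − 1119 ≡ 44 (mod 355).
Need 1182⁻¹ mod 355. Extended Euclid on (355, 117):
355 = 3*117 + 4
117 = 29*4 + 1
4 = 4*1 + 0
Back-substitute:
1 = 117 − 29·4
1 = −29·355 + 88·117
1182⁻¹ ≡ 88 (mod 355), so k ≡ 88·44 ≡ 322 (mod 355).
x = 1119 + 1182·322 = 381723.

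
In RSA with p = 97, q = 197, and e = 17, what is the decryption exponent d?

6641

φ(n) = (p−1)(q−1) = 96·196 = 18816.
Need d with 17·d ≡ 1 (mod 18816). Apply the extended Euclidean algorithm:
18816 = 1106·17 + 14
17 = 1·14 + 3
14 = 4·3 + 2
3 = 1·2 + 1
2 = 2·1 + 0
Back-substitute:
1 = 3 − 2
1 = −14 + 5·3
1 = 5·17 − 6·14
1 = −6·18816 + 6641·17
So 17·6641 ≡ 1 (mod 18816), hence d = 6641.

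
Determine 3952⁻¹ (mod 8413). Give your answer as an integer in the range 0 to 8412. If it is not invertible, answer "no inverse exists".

Extended Euclidean algorithm:
8413 = 2×3952 + 509
3952 = 7×509 + 389
509 = 1×389 + 120
389 = 3×120 + 29
120 = 4×29 + 4
29 = 7×4 + 1
4 = 4×1 + 0
gcd = 1, so the inverse exists. Back-substitute:
1 = 29 − 7·4
1 = −7·120 + 29·29
1 = 29·389 − 94·120
1 = −94·509 + 123·389
1 = 123·3952 − 955·509
1 = −955·8413 + 2033·3952
So 3952·2033 ≡ 1 (mod 8413).

2033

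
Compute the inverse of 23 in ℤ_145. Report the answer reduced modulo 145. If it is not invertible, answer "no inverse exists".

82

gcd(145, 23) by repeated division:
145 = 6*23 + 7
23 = 3*7 + 2
7 = 3*2 + 1
2 = 2*1 + 0
The gcd is 1. Working backward:
1 = 7 − 3·2
1 = −3·23 + 10·7
1 = 10·145 − 63·23
Thus 23·(-63) ≡ 1 (mod 145); reducing, -63 mod 145 = 82.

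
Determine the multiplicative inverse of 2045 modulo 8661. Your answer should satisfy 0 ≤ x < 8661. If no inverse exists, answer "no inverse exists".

5798

gcd(8661, 2045) by repeated division:
8661 = 4·2045 + 481
2045 = 4·481 + 121
481 = 3·121 + 118
121 = 1·118 + 3
118 = 39·3 + 1
3 = 3·1 + 0
The gcd is 1. Working backward:
1 = 118 − 39·3
1 = −39·121 + 40·118
1 = 40·481 − 159·121
1 = −159·2045 + 676·481
1 = 676·8661 − 2863·2045
So 2045·(-2863) ≡ 1 (mod 8661), and -2863 ≡ 5798 (mod 8661).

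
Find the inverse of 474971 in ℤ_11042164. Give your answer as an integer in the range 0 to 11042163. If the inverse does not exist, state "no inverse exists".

Compute gcd(474971, 11042164):
11042164 = 23·474971 + 117831
474971 = 4·117831 + 3647
117831 = 32·3647 + 1127
3647 = 3·1127 + 266
1127 = 4·266 + 63
266 = 4·63 + 14
63 = 4·14 + 7
14 = 2·7 + 0
Since gcd = 7 > 1, 474971 is not a unit mod 11042164.

no inverse exists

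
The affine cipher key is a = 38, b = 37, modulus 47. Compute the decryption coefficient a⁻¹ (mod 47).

Extended Euclidean algorithm:
47 = 1·38 + 9
38 = 4·9 + 2
9 = 4·2 + 1
2 = 2·1 + 0
gcd = 1, so the inverse exists. Back-substitute:
1 = 9 − 4·2
1 = −4·38 + 17·9
1 = 17·47 − 21·38
So 38·(-21) ≡ 1 (mod 47), and -21 ≡ 26 (mod 47).

26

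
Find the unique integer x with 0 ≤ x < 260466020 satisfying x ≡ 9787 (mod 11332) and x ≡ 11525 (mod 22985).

Write x = 9787 + 11332·k. Then 11332·k ≡ 11525 − 9787 ≡ 1738 (mod 22985).
Need 11332⁻¹ mod 22985. Extended Euclid on (22985, 11332):
22985 = 2×11332 + 321
11332 = 35×321 + 97
321 = 3×97 + 30
97 = 3×30 + 7
30 = 4×7 + 2
7 = 3×2 + 1
2 = 2×1 + 0
Back-substitute:
1 = 7 − 3·2
1 = −3·30 + 13·7
1 = 13·97 − 42·30
1 = −42·321 + 139·97
1 = 139·11332 − 4907·321
1 = −4907·22985 + 9953·11332
11332⁻¹ ≡ 9953 (mod 22985), so k ≡ 9953·1738 ≡ 13594 (mod 22985).
x = 9787 + 11332·13594 = 154056995.

154056995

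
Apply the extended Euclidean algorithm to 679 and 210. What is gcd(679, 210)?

7

Repeated division:
679 = 3·210 + 49
210 = 4·49 + 14
49 = 3·14 + 7
14 = 2·7 + 0
gcd(679, 210) = 7.
Working backward:
7 = 49 − 3·14
7 = −3·210 + 13·49
7 = 13·679 − 42·210
So 7 = (13)·679 + (-42)·210.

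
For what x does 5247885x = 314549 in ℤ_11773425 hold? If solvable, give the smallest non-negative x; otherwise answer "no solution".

no solution

gcd(5247885, 11773425):
11773425 = 2·5247885 + 1277655
5247885 = 4·1277655 + 137265
1277655 = 9·137265 + 42270
137265 = 3·42270 + 10455
42270 = 4·10455 + 450
10455 = 23·450 + 105
450 = 4·105 + 30
105 = 3·30 + 15
30 = 2·15 + 0
gcd = 15, but 15 ∤ 314549, so the congruence has no solution.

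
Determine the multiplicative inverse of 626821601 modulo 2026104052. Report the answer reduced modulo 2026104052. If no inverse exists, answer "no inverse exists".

no inverse exists

Euclidean algorithm on 2026104052, 626821601:
2026104052 = 3·626821601 + 145639249
626821601 = 4·145639249 + 44264605
145639249 = 3·44264605 + 12845434
44264605 = 3·12845434 + 5728303
12845434 = 2·5728303 + 1388828
5728303 = 4·1388828 + 172991
1388828 = 8·172991 + 4900
172991 = 35·4900 + 1491
4900 = 3·1491 + 427
1491 = 3·427 + 210
427 = 2·210 + 7
210 = 30·7 + 0
The gcd is 7, not 1, hence no inverse exists.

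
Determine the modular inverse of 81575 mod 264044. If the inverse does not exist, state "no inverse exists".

Apply the Euclidean algorithm to 264044 and 81575:
264044 = 3·81575 + 19319
81575 = 4·19319 + 4299
19319 = 4·4299 + 2123
4299 = 2·2123 + 53
2123 = 40·53 + 3
53 = 17·3 + 2
3 = 1·2 + 1
2 = 2·1 + 0
The gcd is 1. Working backward:
1 = 3 − 2
1 = −53 + 18·3
1 = 18·2123 − 721·53
1 = −721·4299 + 1460·2123
1 = 1460·19319 − 6561·4299
1 = −6561·81575 + 27704·19319
1 = 27704·264044 − 89673·81575
Thus 81575·(-89673) ≡ 1 (mod 264044); reducing, -89673 mod 264044 = 174371.

174371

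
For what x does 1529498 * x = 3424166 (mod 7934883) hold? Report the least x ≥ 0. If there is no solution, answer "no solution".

First find gcd(1529498, 7934883):
7934883 = 5·1529498 + 287393
1529498 = 5·287393 + 92533
287393 = 3·92533 + 9794
92533 = 9·9794 + 4387
9794 = 2·4387 + 1020
4387 = 4·1020 + 307
1020 = 3·307 + 99
307 = 3·99 + 10
99 = 9·10 + 9
10 = 1·9 + 1
9 = 9·1 + 0
gcd = 1, so a unique solution mod 7934883 exists.
Back-substitute for the Bézout coefficients:
1 = 10 − 9
1 = −99 + 10·10
1 = 10·307 − 31·99
1 = −31·1020 + 103·307
1 = 103·4387 − 443·1020
1 = −443·9794 + 989·4387
1 = 989·92533 − 9344·9794
1 = −9344·287393 + 29021·92533
1 = 29021·1529498 − 154449·287393
1 = −154449·7934883 + 801266·1529498
So 1529498·(801266) ≡ 1 (mod 7934883), giving 1529498⁻¹ ≡ 801266.
x ≡ 1529498⁻¹·3424166 ≡ 801266·3424166 ≡ 7429480 (mod 7934883).

7429480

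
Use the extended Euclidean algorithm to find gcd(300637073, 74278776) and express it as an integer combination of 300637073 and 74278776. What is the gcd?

11

Apply Euclid's algorithm to 300637073 and 74278776:
300637073 = 4·74278776 + 3521969
74278776 = 21·3521969 + 317427
3521969 = 11·317427 + 30272
317427 = 10·30272 + 14707
30272 = 2·14707 + 858
14707 = 17·858 + 121
858 = 7·121 + 11
121 = 11·11 + 0
gcd(300637073, 74278776) = 11.
Back-substituting:
11 = 858 − 7·121
11 = −7·14707 + 120·858
11 = 120·30272 − 247·14707
11 = −247·317427 + 2590·30272
11 = 2590·3521969 − 28737·317427
11 = −28737·74278776 + 606067·3521969
11 = 606067·300637073 − 2453005·74278776
So 11 = (606067)·300637073 + (-2453005)·74278776.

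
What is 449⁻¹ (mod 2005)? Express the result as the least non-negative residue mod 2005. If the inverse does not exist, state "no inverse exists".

259

Apply the Euclidean algorithm to 2005 and 449:
2005 = 4*449 + 209
449 = 2*209 + 31
209 = 6*31 + 23
31 = 1*23 + 8
23 = 2*8 + 7
8 = 1*7 + 1
7 = 7*1 + 0
The gcd is 1. Working backward:
1 = 8 − 7
1 = −23 + 3·8
1 = 3·31 − 4·23
1 = −4·209 + 27·31
1 = 27·449 − 58·209
1 = −58·2005 + 259·449
So 449·259 ≡ 1 (mod 2005).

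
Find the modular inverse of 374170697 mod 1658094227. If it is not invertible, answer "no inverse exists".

Run Euclid on (1658094227, 374170697):
1658094227 = 4·374170697 + 161411439
374170697 = 2·161411439 + 51347819
161411439 = 3·51347819 + 7367982
51347819 = 6·7367982 + 7139927
7367982 = 1·7139927 + 228055
7139927 = 31·228055 + 70222
228055 = 3·70222 + 17389
70222 = 4·17389 + 666
17389 = 26·666 + 73
666 = 9·73 + 9
73 = 8·9 + 1
9 = 9·1 + 0
gcd = 1, so the inverse exists. Back-substitute:
1 = 73 − 8·9
1 = −8·666 + 73·73
1 = 73·17389 − 1906·666
1 = −1906·70222 + 7697·17389
1 = 7697·228055 − 24997·70222
1 = −24997·7139927 + 782604·228055
1 = 782604·7367982 − 807601·7139927
1 = −807601·51347819 + 5628210·7367982
1 = 5628210·161411439 − 17692231·51347819
1 = −17692231·374170697 + 41012672·161411439
1 = 41012672·1658094227 − 181742919·374170697
Thus 374170697·(-181742919) ≡ 1 (mod 1658094227); reducing, -181742919 mod 1658094227 = 1476351308.

1476351308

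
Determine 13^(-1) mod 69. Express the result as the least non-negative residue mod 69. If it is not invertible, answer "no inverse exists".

Extended Euclidean algorithm:
69 = 5×13 + 4
13 = 3×4 + 1
4 = 4×1 + 0
Since gcd(13, 69) = 1, back-substitute to write 1 as a combination:
1 = 13 − 3·4
1 = −3·69 + 16·13
So 13·16 ≡ 1 (mod 69).

16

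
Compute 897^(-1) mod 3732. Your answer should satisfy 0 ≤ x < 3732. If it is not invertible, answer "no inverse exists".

no inverse exists

Compute gcd(897, 3732):
3732 = 4×897 + 144
897 = 6×144 + 33
144 = 4×33 + 12
33 = 2×12 + 9
12 = 1×9 + 3
9 = 3×3 + 0
Since gcd = 3 > 1, 897 is not a unit mod 3732.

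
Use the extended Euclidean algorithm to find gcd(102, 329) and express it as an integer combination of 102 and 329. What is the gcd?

1

Apply Euclid's algorithm to 329 and 102:
329 = 3*102 + 23
102 = 4*23 + 10
23 = 2*10 + 3
10 = 3*3 + 1
3 = 3*1 + 0
gcd(102, 329) = 1.
Express as a combination:
1 = 10 − 3·3
1 = −3·23 + 7·10
1 = 7·102 − 31·23
1 = −31·329 + 100·102
So 1 = (-31)·329 + (100)·102.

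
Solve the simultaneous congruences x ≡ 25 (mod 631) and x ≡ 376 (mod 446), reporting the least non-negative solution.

Write x = 25 + 631·k. Then 631·k ≡ 376 − 25 ≡ 351 (mod 446).
Need 631⁻¹ mod 446. Extended Euclid on (446, 185):
446 = 2*185 + 76
185 = 2*76 + 33
76 = 2*33 + 10
33 = 3*10 + 3
10 = 3*3 + 1
3 = 3*1 + 0
Back-substitute:
1 = 10 − 3·3
1 = −3·33 + 10·10
1 = 10·76 − 23·33
1 = −23·185 + 56·76
1 = 56·446 − 135·185
631⁻¹ ≡ 311 (mod 446), so k ≡ 311·351 ≡ 337 (mod 446).
x = 25 + 631·337 = 212672.

212672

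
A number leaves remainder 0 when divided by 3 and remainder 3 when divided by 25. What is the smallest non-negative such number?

Write x = 0 + 3·k. Then 3·k ≡ 3 − 0 ≡ 3 (mod 25).
Need 3⁻¹ mod 25. Extended Euclid on (25, 3):
25 = 8*3 + 1
3 = 3*1 + 0
Back-substitute:
1 = 25 − 8·3
3⁻¹ ≡ 17 (mod 25), so k ≡ 17·3 ≡ 1 (mod 25).
x = 0 + 3·1 = 3.

3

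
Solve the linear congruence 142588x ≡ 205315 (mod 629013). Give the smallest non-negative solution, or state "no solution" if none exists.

494824

First find gcd(142588, 629013):
629013 = 4·142588 + 58661
142588 = 2·58661 + 25266
58661 = 2·25266 + 8129
25266 = 3·8129 + 879
8129 = 9·879 + 218
879 = 4·218 + 7
218 = 31·7 + 1
7 = 7·1 + 0
gcd = 1, so a unique solution mod 629013 exists.
Back-substitute for the Bézout coefficients:
1 = 218 − 31·7
1 = −31·879 + 125·218
1 = 125·8129 − 1156·879
1 = −1156·25266 + 3593·8129
1 = 3593·58661 − 8342·25266
1 = −8342·142588 + 20277·58661
1 = 20277·629013 − 89450·142588
So 142588·(-89450) ≡ 1 (mod 629013), giving 142588⁻¹ ≡ 539563.
x ≡ 142588⁻¹·205315 ≡ 539563·205315 ≡ 494824 (mod 629013).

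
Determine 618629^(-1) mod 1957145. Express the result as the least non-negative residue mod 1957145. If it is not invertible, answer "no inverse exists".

1496339

Apply the Euclidean algorithm to 1957145 and 618629:
1957145 = 3*618629 + 101258
618629 = 6*101258 + 11081
101258 = 9*11081 + 1529
11081 = 7*1529 + 378
1529 = 4*378 + 17
378 = 22*17 + 4
17 = 4*4 + 1
4 = 4*1 + 0
gcd = 1, so the inverse exists. Back-substitute:
1 = 17 − 4·4
1 = −4·378 + 89·17
1 = 89·1529 − 360·378
1 = −360·11081 + 2609·1529
1 = 2609·101258 − 23841·11081
1 = −23841·618629 + 145655·101258
1 = 145655·1957145 − 460806·618629
Thus 618629·(-460806) ≡ 1 (mod 1957145); reducing, -460806 mod 1957145 = 1496339.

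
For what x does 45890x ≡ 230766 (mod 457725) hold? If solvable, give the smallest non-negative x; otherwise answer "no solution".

gcd(45890, 457725):
457725 = 9×45890 + 44715
45890 = 1×44715 + 1175
44715 = 38×1175 + 65
1175 = 18×65 + 5
65 = 13×5 + 0
gcd = 5, but 5 ∤ 230766, so the congruence has no solution.

no solution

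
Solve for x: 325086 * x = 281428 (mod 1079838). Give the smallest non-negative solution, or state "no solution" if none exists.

gcd(325086, 1079838):
1079838 = 3*325086 + 104580
325086 = 3*104580 + 11346
104580 = 9*11346 + 2466
11346 = 4*2466 + 1482
2466 = 1*1482 + 984
1482 = 1*984 + 498
984 = 1*498 + 486
498 = 1*486 + 12
486 = 40*12 + 6
12 = 2*6 + 0
gcd = 6, but 6 ∤ 281428, so the congruence has no solution.

no solution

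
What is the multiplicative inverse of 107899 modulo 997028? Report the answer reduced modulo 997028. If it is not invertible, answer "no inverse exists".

Run Euclid on (997028, 107899):
997028 = 9×107899 + 25937
107899 = 4×25937 + 4151
25937 = 6×4151 + 1031
4151 = 4×1031 + 27
1031 = 38×27 + 5
27 = 5×5 + 2
5 = 2×2 + 1
2 = 2×1 + 0
gcd = 1, so the inverse exists. Back-substitute:
1 = 5 − 2·2
1 = −2·27 + 11·5
1 = 11·1031 − 420·27
1 = −420·4151 + 1691·1031
1 = 1691·25937 − 10566·4151
1 = −10566·107899 + 43955·25937
1 = 43955·997028 − 406161·107899
So 107899·(-406161) ≡ 1 (mod 997028), and -406161 ≡ 590867 (mod 997028).

590867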